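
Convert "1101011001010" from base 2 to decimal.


Input: "1101011001010" in base 2
Positional expansion:
  Digit '1' (value 1) x 2^12 = 4096
  Digit '1' (value 1) x 2^11 = 2048
  Digit '0' (value 0) x 2^10 = 0
  Digit '1' (value 1) x 2^9 = 512
  Digit '0' (value 0) x 2^8 = 0
  Digit '1' (value 1) x 2^7 = 128
  Digit '1' (value 1) x 2^6 = 64
  Digit '0' (value 0) x 2^5 = 0
  Digit '0' (value 0) x 2^4 = 0
  Digit '1' (value 1) x 2^3 = 8
  Digit '0' (value 0) x 2^2 = 0
  Digit '1' (value 1) x 2^1 = 2
  Digit '0' (value 0) x 2^0 = 0
Sum = 6858

6858


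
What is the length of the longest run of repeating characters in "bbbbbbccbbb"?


Input: "bbbbbbccbbb"
Scanning for longest run:
  Position 1 ('b'): continues run of 'b', length=2
  Position 2 ('b'): continues run of 'b', length=3
  Position 3 ('b'): continues run of 'b', length=4
  Position 4 ('b'): continues run of 'b', length=5
  Position 5 ('b'): continues run of 'b', length=6
  Position 6 ('c'): new char, reset run to 1
  Position 7 ('c'): continues run of 'c', length=2
  Position 8 ('b'): new char, reset run to 1
  Position 9 ('b'): continues run of 'b', length=2
  Position 10 ('b'): continues run of 'b', length=3
Longest run: 'b' with length 6

6


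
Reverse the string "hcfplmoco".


Input: hcfplmoco
Reading characters right to left:
  Position 8: 'o'
  Position 7: 'c'
  Position 6: 'o'
  Position 5: 'm'
  Position 4: 'l'
  Position 3: 'p'
  Position 2: 'f'
  Position 1: 'c'
  Position 0: 'h'
Reversed: ocomlpfch

ocomlpfch


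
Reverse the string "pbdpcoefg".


Input: pbdpcoefg
Reading characters right to left:
  Position 8: 'g'
  Position 7: 'f'
  Position 6: 'e'
  Position 5: 'o'
  Position 4: 'c'
  Position 3: 'p'
  Position 2: 'd'
  Position 1: 'b'
  Position 0: 'p'
Reversed: gfeocpdbp

gfeocpdbp


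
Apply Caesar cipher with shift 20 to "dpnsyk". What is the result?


Caesar cipher: shift "dpnsyk" by 20
  'd' (pos 3) + 20 = pos 23 = 'x'
  'p' (pos 15) + 20 = pos 9 = 'j'
  'n' (pos 13) + 20 = pos 7 = 'h'
  's' (pos 18) + 20 = pos 12 = 'm'
  'y' (pos 24) + 20 = pos 18 = 's'
  'k' (pos 10) + 20 = pos 4 = 'e'
Result: xjhmse

xjhmse


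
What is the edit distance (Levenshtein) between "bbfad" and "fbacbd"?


Computing edit distance: "bbfad" -> "fbacbd"
DP table:
           f    b    a    c    b    d
      0    1    2    3    4    5    6
  b   1    1    1    2    3    4    5
  b   2    2    1    2    3    3    4
  f   3    2    2    2    3    4    4
  a   4    3    3    2    3    4    5
  d   5    4    4    3    3    4    4
Edit distance = dp[5][6] = 4

4


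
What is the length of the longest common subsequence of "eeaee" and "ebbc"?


LCS of "eeaee" and "ebbc"
DP table:
           e    b    b    c
      0    0    0    0    0
  e   0    1    1    1    1
  e   0    1    1    1    1
  a   0    1    1    1    1
  e   0    1    1    1    1
  e   0    1    1    1    1
LCS length = dp[5][4] = 1

1


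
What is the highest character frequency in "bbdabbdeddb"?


Input: bbdabbdeddb
Character counts:
  'a': 1
  'b': 5
  'd': 4
  'e': 1
Maximum frequency: 5

5


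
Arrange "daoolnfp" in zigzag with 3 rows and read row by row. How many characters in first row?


Zigzag "daoolnfp" into 3 rows:
Placing characters:
  'd' => row 0
  'a' => row 1
  'o' => row 2
  'o' => row 1
  'l' => row 0
  'n' => row 1
  'f' => row 2
  'p' => row 1
Rows:
  Row 0: "dl"
  Row 1: "aonp"
  Row 2: "of"
First row length: 2

2


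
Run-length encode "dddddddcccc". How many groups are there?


Input: dddddddcccc
Scanning for consecutive runs:
  Group 1: 'd' x 7 (positions 0-6)
  Group 2: 'c' x 4 (positions 7-10)
Total groups: 2

2


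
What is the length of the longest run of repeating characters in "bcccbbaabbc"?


Input: "bcccbbaabbc"
Scanning for longest run:
  Position 1 ('c'): new char, reset run to 1
  Position 2 ('c'): continues run of 'c', length=2
  Position 3 ('c'): continues run of 'c', length=3
  Position 4 ('b'): new char, reset run to 1
  Position 5 ('b'): continues run of 'b', length=2
  Position 6 ('a'): new char, reset run to 1
  Position 7 ('a'): continues run of 'a', length=2
  Position 8 ('b'): new char, reset run to 1
  Position 9 ('b'): continues run of 'b', length=2
  Position 10 ('c'): new char, reset run to 1
Longest run: 'c' with length 3

3


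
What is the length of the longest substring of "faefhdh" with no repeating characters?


Input: "faefhdh"
Sliding window (track last position of each char):
  Position 0 ('f'): window [0,0] length 1 -- new best
  Position 1 ('a'): window [0,1] length 2 -- new best
  Position 2 ('e'): window [0,2] length 3 -- new best
  Position 3 ('f'): repeat (last at 0), move window start to 1
  Position 3 ('f'): window [1,3] length 3
  Position 4 ('h'): window [1,4] length 4 -- new best
  Position 5 ('d'): window [1,5] length 5 -- new best
  Position 6 ('h'): repeat (last at 4), move window start to 5
  Position 6 ('h'): window [5,6] length 2
Longest substring with no repeats: "aefhd" with length 5

5


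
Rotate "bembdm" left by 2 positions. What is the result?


Input: "bembdm", rotate left by 2
First 2 characters: "be"
Remaining characters: "mbdm"
Concatenate remaining + first: "mbdm" + "be" = "mbdmbe"

mbdmbe


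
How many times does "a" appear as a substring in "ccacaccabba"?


Searching for "a" in "ccacaccabba"
Scanning each position:
  Position 0: "c" => no
  Position 1: "c" => no
  Position 2: "a" => MATCH
  Position 3: "c" => no
  Position 4: "a" => MATCH
  Position 5: "c" => no
  Position 6: "c" => no
  Position 7: "a" => MATCH
  Position 8: "b" => no
  Position 9: "b" => no
  Position 10: "a" => MATCH
Total occurrences: 4

4


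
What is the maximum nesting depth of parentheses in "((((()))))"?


Input: "((((()))))"
Tracking depth:
  Position 0 '(': depth becomes 1
  Position 1 '(': depth becomes 2
  Position 2 '(': depth becomes 3
  Position 3 '(': depth becomes 4
  Position 4 '(': depth becomes 5
  Position 5 ')': depth becomes 4
  Position 6 ')': depth becomes 3
  Position 7 ')': depth becomes 2
  Position 8 ')': depth becomes 1
  Position 9 ')': depth becomes 0
Maximum depth reached: 5

5


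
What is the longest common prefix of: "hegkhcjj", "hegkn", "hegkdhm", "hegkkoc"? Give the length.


Words: hegkhcjj, hegkn, hegkdhm, hegkkoc
  Position 0: all 'h' => match
  Position 1: all 'e' => match
  Position 2: all 'g' => match
  Position 3: all 'k' => match
  Position 4: ('h', 'n', 'd', 'k') => mismatch, stop
LCP = "hegk" (length 4)

4


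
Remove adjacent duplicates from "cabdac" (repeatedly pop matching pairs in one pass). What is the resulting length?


Input: cabdac
Stack-based adjacent duplicate removal:
  Read 'c': push. Stack: c
  Read 'a': push. Stack: ca
  Read 'b': push. Stack: cab
  Read 'd': push. Stack: cabd
  Read 'a': push. Stack: cabda
  Read 'c': push. Stack: cabdac
Final stack: "cabdac" (length 6)

6


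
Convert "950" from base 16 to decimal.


Input: "950" in base 16
Positional expansion:
  Digit '9' (value 9) x 16^2 = 2304
  Digit '5' (value 5) x 16^1 = 80
  Digit '0' (value 0) x 16^0 = 0
Sum = 2384

2384


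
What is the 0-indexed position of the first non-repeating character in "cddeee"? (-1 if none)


Input: cddeee
Character frequencies:
  'c': 1
  'd': 2
  'e': 3
Scanning left to right for freq == 1:
  Position 0 ('c'): unique! => answer = 0

0


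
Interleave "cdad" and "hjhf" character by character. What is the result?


Interleaving "cdad" and "hjhf":
  Position 0: 'c' from first, 'h' from second => "ch"
  Position 1: 'd' from first, 'j' from second => "dj"
  Position 2: 'a' from first, 'h' from second => "ah"
  Position 3: 'd' from first, 'f' from second => "df"
Result: chdjahdf

chdjahdf


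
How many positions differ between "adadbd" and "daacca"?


Comparing "adadbd" and "daacca" position by position:
  Position 0: 'a' vs 'd' => DIFFER
  Position 1: 'd' vs 'a' => DIFFER
  Position 2: 'a' vs 'a' => same
  Position 3: 'd' vs 'c' => DIFFER
  Position 4: 'b' vs 'c' => DIFFER
  Position 5: 'd' vs 'a' => DIFFER
Positions that differ: 5

5


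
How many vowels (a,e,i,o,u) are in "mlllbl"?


Input: mlllbl
Checking each character:
  'm' at position 0: consonant
  'l' at position 1: consonant
  'l' at position 2: consonant
  'l' at position 3: consonant
  'b' at position 4: consonant
  'l' at position 5: consonant
Total vowels: 0

0


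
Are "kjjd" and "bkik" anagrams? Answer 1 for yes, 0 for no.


Strings: "kjjd", "bkik"
Sorted first:  djjk
Sorted second: bikk
Differ at position 0: 'd' vs 'b' => not anagrams

0


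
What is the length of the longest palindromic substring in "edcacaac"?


Input: "edcacaac"
Checking substrings for palindromes:
  [4:8] "caac" (len 4) => palindrome
  [2:5] "cac" (len 3) => palindrome
  [3:6] "aca" (len 3) => palindrome
  [5:7] "aa" (len 2) => palindrome
Longest palindromic substring: "caac" with length 4

4


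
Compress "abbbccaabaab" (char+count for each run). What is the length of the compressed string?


Input: abbbccaabaab
Runs:
  'a' x 1 => "a1"
  'b' x 3 => "b3"
  'c' x 2 => "c2"
  'a' x 2 => "a2"
  'b' x 1 => "b1"
  'a' x 2 => "a2"
  'b' x 1 => "b1"
Compressed: "a1b3c2a2b1a2b1"
Compressed length: 14

14


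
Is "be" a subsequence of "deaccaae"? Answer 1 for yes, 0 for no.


Check if "be" is a subsequence of "deaccaae"
Greedy scan:
  Position 0 ('d'): no match needed
  Position 1 ('e'): no match needed
  Position 2 ('a'): no match needed
  Position 3 ('c'): no match needed
  Position 4 ('c'): no match needed
  Position 5 ('a'): no match needed
  Position 6 ('a'): no match needed
  Position 7 ('e'): no match needed
Only matched 0/2 characters => not a subsequence

0


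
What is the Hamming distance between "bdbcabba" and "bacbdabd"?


Comparing "bdbcabba" and "bacbdabd" position by position:
  Position 0: 'b' vs 'b' => same
  Position 1: 'd' vs 'a' => differ
  Position 2: 'b' vs 'c' => differ
  Position 3: 'c' vs 'b' => differ
  Position 4: 'a' vs 'd' => differ
  Position 5: 'b' vs 'a' => differ
  Position 6: 'b' vs 'b' => same
  Position 7: 'a' vs 'd' => differ
Total differences (Hamming distance): 6

6


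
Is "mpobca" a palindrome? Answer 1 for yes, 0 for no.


Input: mpobca
Reversed: acbopm
  Compare pos 0 ('m') with pos 5 ('a'): MISMATCH
  Compare pos 1 ('p') with pos 4 ('c'): MISMATCH
  Compare pos 2 ('o') with pos 3 ('b'): MISMATCH
Result: not a palindrome

0


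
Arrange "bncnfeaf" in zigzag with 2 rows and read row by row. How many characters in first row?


Zigzag "bncnfeaf" into 2 rows:
Placing characters:
  'b' => row 0
  'n' => row 1
  'c' => row 0
  'n' => row 1
  'f' => row 0
  'e' => row 1
  'a' => row 0
  'f' => row 1
Rows:
  Row 0: "bcfa"
  Row 1: "nnef"
First row length: 4

4


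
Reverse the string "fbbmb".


Input: fbbmb
Reading characters right to left:
  Position 4: 'b'
  Position 3: 'm'
  Position 2: 'b'
  Position 1: 'b'
  Position 0: 'f'
Reversed: bmbbf

bmbbf


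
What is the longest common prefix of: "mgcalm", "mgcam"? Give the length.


Words: mgcalm, mgcam
  Position 0: all 'm' => match
  Position 1: all 'g' => match
  Position 2: all 'c' => match
  Position 3: all 'a' => match
  Position 4: ('l', 'm') => mismatch, stop
LCP = "mgca" (length 4)

4


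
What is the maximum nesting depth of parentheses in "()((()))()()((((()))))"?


Input: "()((()))()()((((()))))"
Tracking depth:
  Position 0 '(': depth becomes 1
  Position 1 ')': depth becomes 0
  Position 2 '(': depth becomes 1
  Position 3 '(': depth becomes 2
  Position 4 '(': depth becomes 3
  Position 5 ')': depth becomes 2
  Position 6 ')': depth becomes 1
  Position 7 ')': depth becomes 0
  Position 8 '(': depth becomes 1
  Position 9 ')': depth becomes 0
  Position 10 '(': depth becomes 1
  Position 11 ')': depth becomes 0
  Position 12 '(': depth becomes 1
  Position 13 '(': depth becomes 2
  Position 14 '(': depth becomes 3
  Position 15 '(': depth becomes 4
  Position 16 '(': depth becomes 5
  Position 17 ')': depth becomes 4
  Position 18 ')': depth becomes 3
  Position 19 ')': depth becomes 2
  Position 20 ')': depth becomes 1
  Position 21 ')': depth becomes 0
Maximum depth reached: 5

5


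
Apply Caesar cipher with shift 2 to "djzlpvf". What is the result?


Caesar cipher: shift "djzlpvf" by 2
  'd' (pos 3) + 2 = pos 5 = 'f'
  'j' (pos 9) + 2 = pos 11 = 'l'
  'z' (pos 25) + 2 = pos 1 = 'b'
  'l' (pos 11) + 2 = pos 13 = 'n'
  'p' (pos 15) + 2 = pos 17 = 'r'
  'v' (pos 21) + 2 = pos 23 = 'x'
  'f' (pos 5) + 2 = pos 7 = 'h'
Result: flbnrxh

flbnrxh


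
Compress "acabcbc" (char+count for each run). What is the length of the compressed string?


Input: acabcbc
Runs:
  'a' x 1 => "a1"
  'c' x 1 => "c1"
  'a' x 1 => "a1"
  'b' x 1 => "b1"
  'c' x 1 => "c1"
  'b' x 1 => "b1"
  'c' x 1 => "c1"
Compressed: "a1c1a1b1c1b1c1"
Compressed length: 14

14


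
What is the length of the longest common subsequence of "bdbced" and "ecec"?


LCS of "bdbced" and "ecec"
DP table:
           e    c    e    c
      0    0    0    0    0
  b   0    0    0    0    0
  d   0    0    0    0    0
  b   0    0    0    0    0
  c   0    0    1    1    1
  e   0    1    1    2    2
  d   0    1    1    2    2
LCS length = dp[6][4] = 2

2


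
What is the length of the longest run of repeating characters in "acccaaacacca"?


Input: "acccaaacacca"
Scanning for longest run:
  Position 1 ('c'): new char, reset run to 1
  Position 2 ('c'): continues run of 'c', length=2
  Position 3 ('c'): continues run of 'c', length=3
  Position 4 ('a'): new char, reset run to 1
  Position 5 ('a'): continues run of 'a', length=2
  Position 6 ('a'): continues run of 'a', length=3
  Position 7 ('c'): new char, reset run to 1
  Position 8 ('a'): new char, reset run to 1
  Position 9 ('c'): new char, reset run to 1
  Position 10 ('c'): continues run of 'c', length=2
  Position 11 ('a'): new char, reset run to 1
Longest run: 'c' with length 3

3


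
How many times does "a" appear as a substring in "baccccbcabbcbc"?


Searching for "a" in "baccccbcabbcbc"
Scanning each position:
  Position 0: "b" => no
  Position 1: "a" => MATCH
  Position 2: "c" => no
  Position 3: "c" => no
  Position 4: "c" => no
  Position 5: "c" => no
  Position 6: "b" => no
  Position 7: "c" => no
  Position 8: "a" => MATCH
  Position 9: "b" => no
  Position 10: "b" => no
  Position 11: "c" => no
  Position 12: "b" => no
  Position 13: "c" => no
Total occurrences: 2

2


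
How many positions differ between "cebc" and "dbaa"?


Comparing "cebc" and "dbaa" position by position:
  Position 0: 'c' vs 'd' => DIFFER
  Position 1: 'e' vs 'b' => DIFFER
  Position 2: 'b' vs 'a' => DIFFER
  Position 3: 'c' vs 'a' => DIFFER
Positions that differ: 4

4


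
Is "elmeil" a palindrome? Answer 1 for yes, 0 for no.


Input: elmeil
Reversed: liemle
  Compare pos 0 ('e') with pos 5 ('l'): MISMATCH
  Compare pos 1 ('l') with pos 4 ('i'): MISMATCH
  Compare pos 2 ('m') with pos 3 ('e'): MISMATCH
Result: not a palindrome

0


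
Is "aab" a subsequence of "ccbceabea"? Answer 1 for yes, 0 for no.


Check if "aab" is a subsequence of "ccbceabea"
Greedy scan:
  Position 0 ('c'): no match needed
  Position 1 ('c'): no match needed
  Position 2 ('b'): no match needed
  Position 3 ('c'): no match needed
  Position 4 ('e'): no match needed
  Position 5 ('a'): matches sub[0] = 'a'
  Position 6 ('b'): no match needed
  Position 7 ('e'): no match needed
  Position 8 ('a'): matches sub[1] = 'a'
Only matched 2/3 characters => not a subsequence

0


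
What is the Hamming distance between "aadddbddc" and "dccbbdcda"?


Comparing "aadddbddc" and "dccbbdcda" position by position:
  Position 0: 'a' vs 'd' => differ
  Position 1: 'a' vs 'c' => differ
  Position 2: 'd' vs 'c' => differ
  Position 3: 'd' vs 'b' => differ
  Position 4: 'd' vs 'b' => differ
  Position 5: 'b' vs 'd' => differ
  Position 6: 'd' vs 'c' => differ
  Position 7: 'd' vs 'd' => same
  Position 8: 'c' vs 'a' => differ
Total differences (Hamming distance): 8

8


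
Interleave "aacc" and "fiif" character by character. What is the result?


Interleaving "aacc" and "fiif":
  Position 0: 'a' from first, 'f' from second => "af"
  Position 1: 'a' from first, 'i' from second => "ai"
  Position 2: 'c' from first, 'i' from second => "ci"
  Position 3: 'c' from first, 'f' from second => "cf"
Result: afaicicf

afaicicf


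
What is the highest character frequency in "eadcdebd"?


Input: eadcdebd
Character counts:
  'a': 1
  'b': 1
  'c': 1
  'd': 3
  'e': 2
Maximum frequency: 3

3


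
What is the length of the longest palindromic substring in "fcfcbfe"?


Input: "fcfcbfe"
Checking substrings for palindromes:
  [0:3] "fcf" (len 3) => palindrome
  [1:4] "cfc" (len 3) => palindrome
Longest palindromic substring: "fcf" with length 3

3


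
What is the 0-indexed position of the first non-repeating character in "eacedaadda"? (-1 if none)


Input: eacedaadda
Character frequencies:
  'a': 4
  'c': 1
  'd': 3
  'e': 2
Scanning left to right for freq == 1:
  Position 0 ('e'): freq=2, skip
  Position 1 ('a'): freq=4, skip
  Position 2 ('c'): unique! => answer = 2

2


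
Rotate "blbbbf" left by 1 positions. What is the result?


Input: "blbbbf", rotate left by 1
First 1 characters: "b"
Remaining characters: "lbbbf"
Concatenate remaining + first: "lbbbf" + "b" = "lbbbfb"

lbbbfb


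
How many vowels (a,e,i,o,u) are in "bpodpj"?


Input: bpodpj
Checking each character:
  'b' at position 0: consonant
  'p' at position 1: consonant
  'o' at position 2: vowel (running total: 1)
  'd' at position 3: consonant
  'p' at position 4: consonant
  'j' at position 5: consonant
Total vowels: 1

1


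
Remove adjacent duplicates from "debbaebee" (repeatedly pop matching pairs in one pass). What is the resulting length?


Input: debbaebee
Stack-based adjacent duplicate removal:
  Read 'd': push. Stack: d
  Read 'e': push. Stack: de
  Read 'b': push. Stack: deb
  Read 'b': matches stack top 'b' => pop. Stack: de
  Read 'a': push. Stack: dea
  Read 'e': push. Stack: deae
  Read 'b': push. Stack: deaeb
  Read 'e': push. Stack: deaebe
  Read 'e': matches stack top 'e' => pop. Stack: deaeb
Final stack: "deaeb" (length 5)

5


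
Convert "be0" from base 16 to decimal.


Input: "be0" in base 16
Positional expansion:
  Digit 'b' (value 11) x 16^2 = 2816
  Digit 'e' (value 14) x 16^1 = 224
  Digit '0' (value 0) x 16^0 = 0
Sum = 3040

3040


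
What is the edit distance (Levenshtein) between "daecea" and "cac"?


Computing edit distance: "daecea" -> "cac"
DP table:
           c    a    c
      0    1    2    3
  d   1    1    2    3
  a   2    2    1    2
  e   3    3    2    2
  c   4    3    3    2
  e   5    4    4    3
  a   6    5    4    4
Edit distance = dp[6][3] = 4

4


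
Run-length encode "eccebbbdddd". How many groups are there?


Input: eccebbbdddd
Scanning for consecutive runs:
  Group 1: 'e' x 1 (positions 0-0)
  Group 2: 'c' x 2 (positions 1-2)
  Group 3: 'e' x 1 (positions 3-3)
  Group 4: 'b' x 3 (positions 4-6)
  Group 5: 'd' x 4 (positions 7-10)
Total groups: 5

5


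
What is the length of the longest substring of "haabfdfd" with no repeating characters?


Input: "haabfdfd"
Sliding window (track last position of each char):
  Position 0 ('h'): window [0,0] length 1 -- new best
  Position 1 ('a'): window [0,1] length 2 -- new best
  Position 2 ('a'): repeat (last at 1), move window start to 2
  Position 2 ('a'): window [2,2] length 1
  Position 3 ('b'): window [2,3] length 2
  Position 4 ('f'): window [2,4] length 3 -- new best
  Position 5 ('d'): window [2,5] length 4 -- new best
  Position 6 ('f'): repeat (last at 4), move window start to 5
  Position 6 ('f'): window [5,6] length 2
  Position 7 ('d'): repeat (last at 5), move window start to 6
  Position 7 ('d'): window [6,7] length 2
Longest substring with no repeats: "abfd" with length 4

4


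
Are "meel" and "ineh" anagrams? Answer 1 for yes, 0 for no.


Strings: "meel", "ineh"
Sorted first:  eelm
Sorted second: ehin
Differ at position 1: 'e' vs 'h' => not anagrams

0


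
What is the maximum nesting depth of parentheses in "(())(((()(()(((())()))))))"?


Input: "(())(((()(()(((())()))))))"
Tracking depth:
  Position 0 '(': depth becomes 1
  Position 1 '(': depth becomes 2
  Position 2 ')': depth becomes 1
  Position 3 ')': depth becomes 0
  Position 4 '(': depth becomes 1
  Position 5 '(': depth becomes 2
  Position 6 '(': depth becomes 3
  Position 7 '(': depth becomes 4
  Position 8 ')': depth becomes 3
  Position 9 '(': depth becomes 4
  Position 10 '(': depth becomes 5
  Position 11 ')': depth becomes 4
  Position 12 '(': depth becomes 5
  Position 13 '(': depth becomes 6
  Position 14 '(': depth becomes 7
  Position 15 '(': depth becomes 8
  Position 16 ')': depth becomes 7
  Position 17 ')': depth becomes 6
  Position 18 '(': depth becomes 7
  Position 19 ')': depth becomes 6
  Position 20 ')': depth becomes 5
  Position 21 ')': depth becomes 4
  Position 22 ')': depth becomes 3
  Position 23 ')': depth becomes 2
  Position 24 ')': depth becomes 1
  Position 25 ')': depth becomes 0
Maximum depth reached: 8

8


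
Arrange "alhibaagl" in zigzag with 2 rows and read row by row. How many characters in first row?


Zigzag "alhibaagl" into 2 rows:
Placing characters:
  'a' => row 0
  'l' => row 1
  'h' => row 0
  'i' => row 1
  'b' => row 0
  'a' => row 1
  'a' => row 0
  'g' => row 1
  'l' => row 0
Rows:
  Row 0: "ahbal"
  Row 1: "liag"
First row length: 5

5


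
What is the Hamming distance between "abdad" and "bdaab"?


Comparing "abdad" and "bdaab" position by position:
  Position 0: 'a' vs 'b' => differ
  Position 1: 'b' vs 'd' => differ
  Position 2: 'd' vs 'a' => differ
  Position 3: 'a' vs 'a' => same
  Position 4: 'd' vs 'b' => differ
Total differences (Hamming distance): 4

4


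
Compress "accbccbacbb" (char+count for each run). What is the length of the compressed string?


Input: accbccbacbb
Runs:
  'a' x 1 => "a1"
  'c' x 2 => "c2"
  'b' x 1 => "b1"
  'c' x 2 => "c2"
  'b' x 1 => "b1"
  'a' x 1 => "a1"
  'c' x 1 => "c1"
  'b' x 2 => "b2"
Compressed: "a1c2b1c2b1a1c1b2"
Compressed length: 16

16


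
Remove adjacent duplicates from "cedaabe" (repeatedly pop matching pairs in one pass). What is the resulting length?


Input: cedaabe
Stack-based adjacent duplicate removal:
  Read 'c': push. Stack: c
  Read 'e': push. Stack: ce
  Read 'd': push. Stack: ced
  Read 'a': push. Stack: ceda
  Read 'a': matches stack top 'a' => pop. Stack: ced
  Read 'b': push. Stack: cedb
  Read 'e': push. Stack: cedbe
Final stack: "cedbe" (length 5)

5


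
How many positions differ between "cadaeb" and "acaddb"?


Comparing "cadaeb" and "acaddb" position by position:
  Position 0: 'c' vs 'a' => DIFFER
  Position 1: 'a' vs 'c' => DIFFER
  Position 2: 'd' vs 'a' => DIFFER
  Position 3: 'a' vs 'd' => DIFFER
  Position 4: 'e' vs 'd' => DIFFER
  Position 5: 'b' vs 'b' => same
Positions that differ: 5

5


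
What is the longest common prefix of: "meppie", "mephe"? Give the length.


Words: meppie, mephe
  Position 0: all 'm' => match
  Position 1: all 'e' => match
  Position 2: all 'p' => match
  Position 3: ('p', 'h') => mismatch, stop
LCP = "mep" (length 3)

3


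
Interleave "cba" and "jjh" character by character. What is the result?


Interleaving "cba" and "jjh":
  Position 0: 'c' from first, 'j' from second => "cj"
  Position 1: 'b' from first, 'j' from second => "bj"
  Position 2: 'a' from first, 'h' from second => "ah"
Result: cjbjah

cjbjah


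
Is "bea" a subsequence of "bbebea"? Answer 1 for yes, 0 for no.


Check if "bea" is a subsequence of "bbebea"
Greedy scan:
  Position 0 ('b'): matches sub[0] = 'b'
  Position 1 ('b'): no match needed
  Position 2 ('e'): matches sub[1] = 'e'
  Position 3 ('b'): no match needed
  Position 4 ('e'): no match needed
  Position 5 ('a'): matches sub[2] = 'a'
All 3 characters matched => is a subsequence

1


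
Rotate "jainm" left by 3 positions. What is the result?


Input: "jainm", rotate left by 3
First 3 characters: "jai"
Remaining characters: "nm"
Concatenate remaining + first: "nm" + "jai" = "nmjai"

nmjai


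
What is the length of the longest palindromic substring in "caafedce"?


Input: "caafedce"
Checking substrings for palindromes:
  [1:3] "aa" (len 2) => palindrome
Longest palindromic substring: "aa" with length 2

2


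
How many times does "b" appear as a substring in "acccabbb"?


Searching for "b" in "acccabbb"
Scanning each position:
  Position 0: "a" => no
  Position 1: "c" => no
  Position 2: "c" => no
  Position 3: "c" => no
  Position 4: "a" => no
  Position 5: "b" => MATCH
  Position 6: "b" => MATCH
  Position 7: "b" => MATCH
Total occurrences: 3

3


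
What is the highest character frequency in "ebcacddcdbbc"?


Input: ebcacddcdbbc
Character counts:
  'a': 1
  'b': 3
  'c': 4
  'd': 3
  'e': 1
Maximum frequency: 4

4


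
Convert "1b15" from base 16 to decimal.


Input: "1b15" in base 16
Positional expansion:
  Digit '1' (value 1) x 16^3 = 4096
  Digit 'b' (value 11) x 16^2 = 2816
  Digit '1' (value 1) x 16^1 = 16
  Digit '5' (value 5) x 16^0 = 5
Sum = 6933

6933


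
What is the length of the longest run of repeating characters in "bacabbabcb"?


Input: "bacabbabcb"
Scanning for longest run:
  Position 1 ('a'): new char, reset run to 1
  Position 2 ('c'): new char, reset run to 1
  Position 3 ('a'): new char, reset run to 1
  Position 4 ('b'): new char, reset run to 1
  Position 5 ('b'): continues run of 'b', length=2
  Position 6 ('a'): new char, reset run to 1
  Position 7 ('b'): new char, reset run to 1
  Position 8 ('c'): new char, reset run to 1
  Position 9 ('b'): new char, reset run to 1
Longest run: 'b' with length 2

2


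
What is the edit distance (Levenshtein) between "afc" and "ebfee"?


Computing edit distance: "afc" -> "ebfee"
DP table:
           e    b    f    e    e
      0    1    2    3    4    5
  a   1    1    2    3    4    5
  f   2    2    2    2    3    4
  c   3    3    3    3    3    4
Edit distance = dp[3][5] = 4

4


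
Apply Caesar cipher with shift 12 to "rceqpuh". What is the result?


Caesar cipher: shift "rceqpuh" by 12
  'r' (pos 17) + 12 = pos 3 = 'd'
  'c' (pos 2) + 12 = pos 14 = 'o'
  'e' (pos 4) + 12 = pos 16 = 'q'
  'q' (pos 16) + 12 = pos 2 = 'c'
  'p' (pos 15) + 12 = pos 1 = 'b'
  'u' (pos 20) + 12 = pos 6 = 'g'
  'h' (pos 7) + 12 = pos 19 = 't'
Result: doqcbgt

doqcbgt


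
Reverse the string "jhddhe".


Input: jhddhe
Reading characters right to left:
  Position 5: 'e'
  Position 4: 'h'
  Position 3: 'd'
  Position 2: 'd'
  Position 1: 'h'
  Position 0: 'j'
Reversed: ehddhj

ehddhj


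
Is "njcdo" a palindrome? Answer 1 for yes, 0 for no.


Input: njcdo
Reversed: odcjn
  Compare pos 0 ('n') with pos 4 ('o'): MISMATCH
  Compare pos 1 ('j') with pos 3 ('d'): MISMATCH
Result: not a palindrome

0


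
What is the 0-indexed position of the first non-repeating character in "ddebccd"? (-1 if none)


Input: ddebccd
Character frequencies:
  'b': 1
  'c': 2
  'd': 3
  'e': 1
Scanning left to right for freq == 1:
  Position 0 ('d'): freq=3, skip
  Position 1 ('d'): freq=3, skip
  Position 2 ('e'): unique! => answer = 2

2


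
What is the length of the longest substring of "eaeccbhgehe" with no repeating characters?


Input: "eaeccbhgehe"
Sliding window (track last position of each char):
  Position 0 ('e'): window [0,0] length 1 -- new best
  Position 1 ('a'): window [0,1] length 2 -- new best
  Position 2 ('e'): repeat (last at 0), move window start to 1
  Position 2 ('e'): window [1,2] length 2
  Position 3 ('c'): window [1,3] length 3 -- new best
  Position 4 ('c'): repeat (last at 3), move window start to 4
  Position 4 ('c'): window [4,4] length 1
  Position 5 ('b'): window [4,5] length 2
  Position 6 ('h'): window [4,6] length 3
  Position 7 ('g'): window [4,7] length 4 -- new best
  Position 8 ('e'): window [4,8] length 5 -- new best
  Position 9 ('h'): repeat (last at 6), move window start to 7
  Position 9 ('h'): window [7,9] length 3
  Position 10 ('e'): repeat (last at 8), move window start to 9
  Position 10 ('e'): window [9,10] length 2
Longest substring with no repeats: "cbhge" with length 5

5


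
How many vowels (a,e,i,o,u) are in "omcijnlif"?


Input: omcijnlif
Checking each character:
  'o' at position 0: vowel (running total: 1)
  'm' at position 1: consonant
  'c' at position 2: consonant
  'i' at position 3: vowel (running total: 2)
  'j' at position 4: consonant
  'n' at position 5: consonant
  'l' at position 6: consonant
  'i' at position 7: vowel (running total: 3)
  'f' at position 8: consonant
Total vowels: 3

3


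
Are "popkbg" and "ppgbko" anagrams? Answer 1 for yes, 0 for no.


Strings: "popkbg", "ppgbko"
Sorted first:  bgkopp
Sorted second: bgkopp
Sorted forms match => anagrams

1


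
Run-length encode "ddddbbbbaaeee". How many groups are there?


Input: ddddbbbbaaeee
Scanning for consecutive runs:
  Group 1: 'd' x 4 (positions 0-3)
  Group 2: 'b' x 4 (positions 4-7)
  Group 3: 'a' x 2 (positions 8-9)
  Group 4: 'e' x 3 (positions 10-12)
Total groups: 4

4


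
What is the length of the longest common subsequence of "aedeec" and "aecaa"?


LCS of "aedeec" and "aecaa"
DP table:
           a    e    c    a    a
      0    0    0    0    0    0
  a   0    1    1    1    1    1
  e   0    1    2    2    2    2
  d   0    1    2    2    2    2
  e   0    1    2    2    2    2
  e   0    1    2    2    2    2
  c   0    1    2    3    3    3
LCS length = dp[6][5] = 3

3


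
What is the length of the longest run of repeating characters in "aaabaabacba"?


Input: "aaabaabacba"
Scanning for longest run:
  Position 1 ('a'): continues run of 'a', length=2
  Position 2 ('a'): continues run of 'a', length=3
  Position 3 ('b'): new char, reset run to 1
  Position 4 ('a'): new char, reset run to 1
  Position 5 ('a'): continues run of 'a', length=2
  Position 6 ('b'): new char, reset run to 1
  Position 7 ('a'): new char, reset run to 1
  Position 8 ('c'): new char, reset run to 1
  Position 9 ('b'): new char, reset run to 1
  Position 10 ('a'): new char, reset run to 1
Longest run: 'a' with length 3

3


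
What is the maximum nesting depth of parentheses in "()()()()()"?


Input: "()()()()()"
Tracking depth:
  Position 0 '(': depth becomes 1
  Position 1 ')': depth becomes 0
  Position 2 '(': depth becomes 1
  Position 3 ')': depth becomes 0
  Position 4 '(': depth becomes 1
  Position 5 ')': depth becomes 0
  Position 6 '(': depth becomes 1
  Position 7 ')': depth becomes 0
  Position 8 '(': depth becomes 1
  Position 9 ')': depth becomes 0
Maximum depth reached: 1

1


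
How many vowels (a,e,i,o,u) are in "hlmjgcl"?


Input: hlmjgcl
Checking each character:
  'h' at position 0: consonant
  'l' at position 1: consonant
  'm' at position 2: consonant
  'j' at position 3: consonant
  'g' at position 4: consonant
  'c' at position 5: consonant
  'l' at position 6: consonant
Total vowels: 0

0


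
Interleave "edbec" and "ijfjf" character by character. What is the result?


Interleaving "edbec" and "ijfjf":
  Position 0: 'e' from first, 'i' from second => "ei"
  Position 1: 'd' from first, 'j' from second => "dj"
  Position 2: 'b' from first, 'f' from second => "bf"
  Position 3: 'e' from first, 'j' from second => "ej"
  Position 4: 'c' from first, 'f' from second => "cf"
Result: eidjbfejcf

eidjbfejcf


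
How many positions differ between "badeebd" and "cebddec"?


Comparing "badeebd" and "cebddec" position by position:
  Position 0: 'b' vs 'c' => DIFFER
  Position 1: 'a' vs 'e' => DIFFER
  Position 2: 'd' vs 'b' => DIFFER
  Position 3: 'e' vs 'd' => DIFFER
  Position 4: 'e' vs 'd' => DIFFER
  Position 5: 'b' vs 'e' => DIFFER
  Position 6: 'd' vs 'c' => DIFFER
Positions that differ: 7

7


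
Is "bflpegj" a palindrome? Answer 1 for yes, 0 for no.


Input: bflpegj
Reversed: jgeplfb
  Compare pos 0 ('b') with pos 6 ('j'): MISMATCH
  Compare pos 1 ('f') with pos 5 ('g'): MISMATCH
  Compare pos 2 ('l') with pos 4 ('e'): MISMATCH
Result: not a palindrome

0


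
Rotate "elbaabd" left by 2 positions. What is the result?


Input: "elbaabd", rotate left by 2
First 2 characters: "el"
Remaining characters: "baabd"
Concatenate remaining + first: "baabd" + "el" = "baabdel"

baabdel


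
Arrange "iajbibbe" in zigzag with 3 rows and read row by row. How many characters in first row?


Zigzag "iajbibbe" into 3 rows:
Placing characters:
  'i' => row 0
  'a' => row 1
  'j' => row 2
  'b' => row 1
  'i' => row 0
  'b' => row 1
  'b' => row 2
  'e' => row 1
Rows:
  Row 0: "ii"
  Row 1: "abbe"
  Row 2: "jb"
First row length: 2

2


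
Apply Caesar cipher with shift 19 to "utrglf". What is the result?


Caesar cipher: shift "utrglf" by 19
  'u' (pos 20) + 19 = pos 13 = 'n'
  't' (pos 19) + 19 = pos 12 = 'm'
  'r' (pos 17) + 19 = pos 10 = 'k'
  'g' (pos 6) + 19 = pos 25 = 'z'
  'l' (pos 11) + 19 = pos 4 = 'e'
  'f' (pos 5) + 19 = pos 24 = 'y'
Result: nmkzey

nmkzey


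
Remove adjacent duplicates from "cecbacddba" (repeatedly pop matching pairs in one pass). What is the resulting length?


Input: cecbacddba
Stack-based adjacent duplicate removal:
  Read 'c': push. Stack: c
  Read 'e': push. Stack: ce
  Read 'c': push. Stack: cec
  Read 'b': push. Stack: cecb
  Read 'a': push. Stack: cecba
  Read 'c': push. Stack: cecbac
  Read 'd': push. Stack: cecbacd
  Read 'd': matches stack top 'd' => pop. Stack: cecbac
  Read 'b': push. Stack: cecbacb
  Read 'a': push. Stack: cecbacba
Final stack: "cecbacba" (length 8)

8


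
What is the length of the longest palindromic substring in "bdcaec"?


Input: "bdcaec"
Checking substrings for palindromes:
  No multi-char palindromic substrings found
Longest palindromic substring: "b" with length 1

1


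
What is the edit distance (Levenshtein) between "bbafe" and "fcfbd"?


Computing edit distance: "bbafe" -> "fcfbd"
DP table:
           f    c    f    b    d
      0    1    2    3    4    5
  b   1    1    2    3    3    4
  b   2    2    2    3    3    4
  a   3    3    3    3    4    4
  f   4    3    4    3    4    5
  e   5    4    4    4    4    5
Edit distance = dp[5][5] = 5

5


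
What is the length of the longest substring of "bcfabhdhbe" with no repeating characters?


Input: "bcfabhdhbe"
Sliding window (track last position of each char):
  Position 0 ('b'): window [0,0] length 1 -- new best
  Position 1 ('c'): window [0,1] length 2 -- new best
  Position 2 ('f'): window [0,2] length 3 -- new best
  Position 3 ('a'): window [0,3] length 4 -- new best
  Position 4 ('b'): repeat (last at 0), move window start to 1
  Position 4 ('b'): window [1,4] length 4
  Position 5 ('h'): window [1,5] length 5 -- new best
  Position 6 ('d'): window [1,6] length 6 -- new best
  Position 7 ('h'): repeat (last at 5), move window start to 6
  Position 7 ('h'): window [6,7] length 2
  Position 8 ('b'): window [6,8] length 3
  Position 9 ('e'): window [6,9] length 4
Longest substring with no repeats: "cfabhd" with length 6

6


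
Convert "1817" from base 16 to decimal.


Input: "1817" in base 16
Positional expansion:
  Digit '1' (value 1) x 16^3 = 4096
  Digit '8' (value 8) x 16^2 = 2048
  Digit '1' (value 1) x 16^1 = 16
  Digit '7' (value 7) x 16^0 = 7
Sum = 6167

6167


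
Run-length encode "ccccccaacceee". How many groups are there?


Input: ccccccaacceee
Scanning for consecutive runs:
  Group 1: 'c' x 6 (positions 0-5)
  Group 2: 'a' x 2 (positions 6-7)
  Group 3: 'c' x 2 (positions 8-9)
  Group 4: 'e' x 3 (positions 10-12)
Total groups: 4

4


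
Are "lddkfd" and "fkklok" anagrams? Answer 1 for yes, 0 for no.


Strings: "lddkfd", "fkklok"
Sorted first:  dddfkl
Sorted second: fkkklo
Differ at position 0: 'd' vs 'f' => not anagrams

0


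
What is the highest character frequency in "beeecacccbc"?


Input: beeecacccbc
Character counts:
  'a': 1
  'b': 2
  'c': 5
  'e': 3
Maximum frequency: 5

5


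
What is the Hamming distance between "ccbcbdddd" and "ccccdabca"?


Comparing "ccbcbdddd" and "ccccdabca" position by position:
  Position 0: 'c' vs 'c' => same
  Position 1: 'c' vs 'c' => same
  Position 2: 'b' vs 'c' => differ
  Position 3: 'c' vs 'c' => same
  Position 4: 'b' vs 'd' => differ
  Position 5: 'd' vs 'a' => differ
  Position 6: 'd' vs 'b' => differ
  Position 7: 'd' vs 'c' => differ
  Position 8: 'd' vs 'a' => differ
Total differences (Hamming distance): 6

6


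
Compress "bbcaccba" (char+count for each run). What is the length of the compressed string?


Input: bbcaccba
Runs:
  'b' x 2 => "b2"
  'c' x 1 => "c1"
  'a' x 1 => "a1"
  'c' x 2 => "c2"
  'b' x 1 => "b1"
  'a' x 1 => "a1"
Compressed: "b2c1a1c2b1a1"
Compressed length: 12

12


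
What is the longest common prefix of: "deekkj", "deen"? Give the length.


Words: deekkj, deen
  Position 0: all 'd' => match
  Position 1: all 'e' => match
  Position 2: all 'e' => match
  Position 3: ('k', 'n') => mismatch, stop
LCP = "dee" (length 3)

3


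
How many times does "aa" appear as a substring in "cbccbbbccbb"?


Searching for "aa" in "cbccbbbccbb"
Scanning each position:
  Position 0: "cb" => no
  Position 1: "bc" => no
  Position 2: "cc" => no
  Position 3: "cb" => no
  Position 4: "bb" => no
  Position 5: "bb" => no
  Position 6: "bc" => no
  Position 7: "cc" => no
  Position 8: "cb" => no
  Position 9: "bb" => no
Total occurrences: 0

0


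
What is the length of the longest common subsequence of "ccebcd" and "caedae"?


LCS of "ccebcd" and "caedae"
DP table:
           c    a    e    d    a    e
      0    0    0    0    0    0    0
  c   0    1    1    1    1    1    1
  c   0    1    1    1    1    1    1
  e   0    1    1    2    2    2    2
  b   0    1    1    2    2    2    2
  c   0    1    1    2    2    2    2
  d   0    1    1    2    3    3    3
LCS length = dp[6][6] = 3

3


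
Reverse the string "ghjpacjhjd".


Input: ghjpacjhjd
Reading characters right to left:
  Position 9: 'd'
  Position 8: 'j'
  Position 7: 'h'
  Position 6: 'j'
  Position 5: 'c'
  Position 4: 'a'
  Position 3: 'p'
  Position 2: 'j'
  Position 1: 'h'
  Position 0: 'g'
Reversed: djhjcapjhg

djhjcapjhg


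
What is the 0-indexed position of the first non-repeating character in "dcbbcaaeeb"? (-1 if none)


Input: dcbbcaaeeb
Character frequencies:
  'a': 2
  'b': 3
  'c': 2
  'd': 1
  'e': 2
Scanning left to right for freq == 1:
  Position 0 ('d'): unique! => answer = 0

0


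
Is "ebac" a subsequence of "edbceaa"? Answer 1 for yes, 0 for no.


Check if "ebac" is a subsequence of "edbceaa"
Greedy scan:
  Position 0 ('e'): matches sub[0] = 'e'
  Position 1 ('d'): no match needed
  Position 2 ('b'): matches sub[1] = 'b'
  Position 3 ('c'): no match needed
  Position 4 ('e'): no match needed
  Position 5 ('a'): matches sub[2] = 'a'
  Position 6 ('a'): no match needed
Only matched 3/4 characters => not a subsequence

0


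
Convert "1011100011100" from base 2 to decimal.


Input: "1011100011100" in base 2
Positional expansion:
  Digit '1' (value 1) x 2^12 = 4096
  Digit '0' (value 0) x 2^11 = 0
  Digit '1' (value 1) x 2^10 = 1024
  Digit '1' (value 1) x 2^9 = 512
  Digit '1' (value 1) x 2^8 = 256
  Digit '0' (value 0) x 2^7 = 0
  Digit '0' (value 0) x 2^6 = 0
  Digit '0' (value 0) x 2^5 = 0
  Digit '1' (value 1) x 2^4 = 16
  Digit '1' (value 1) x 2^3 = 8
  Digit '1' (value 1) x 2^2 = 4
  Digit '0' (value 0) x 2^1 = 0
  Digit '0' (value 0) x 2^0 = 0
Sum = 5916

5916


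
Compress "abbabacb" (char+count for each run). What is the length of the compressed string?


Input: abbabacb
Runs:
  'a' x 1 => "a1"
  'b' x 2 => "b2"
  'a' x 1 => "a1"
  'b' x 1 => "b1"
  'a' x 1 => "a1"
  'c' x 1 => "c1"
  'b' x 1 => "b1"
Compressed: "a1b2a1b1a1c1b1"
Compressed length: 14

14


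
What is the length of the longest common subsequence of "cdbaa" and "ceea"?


LCS of "cdbaa" and "ceea"
DP table:
           c    e    e    a
      0    0    0    0    0
  c   0    1    1    1    1
  d   0    1    1    1    1
  b   0    1    1    1    1
  a   0    1    1    1    2
  a   0    1    1    1    2
LCS length = dp[5][4] = 2

2
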